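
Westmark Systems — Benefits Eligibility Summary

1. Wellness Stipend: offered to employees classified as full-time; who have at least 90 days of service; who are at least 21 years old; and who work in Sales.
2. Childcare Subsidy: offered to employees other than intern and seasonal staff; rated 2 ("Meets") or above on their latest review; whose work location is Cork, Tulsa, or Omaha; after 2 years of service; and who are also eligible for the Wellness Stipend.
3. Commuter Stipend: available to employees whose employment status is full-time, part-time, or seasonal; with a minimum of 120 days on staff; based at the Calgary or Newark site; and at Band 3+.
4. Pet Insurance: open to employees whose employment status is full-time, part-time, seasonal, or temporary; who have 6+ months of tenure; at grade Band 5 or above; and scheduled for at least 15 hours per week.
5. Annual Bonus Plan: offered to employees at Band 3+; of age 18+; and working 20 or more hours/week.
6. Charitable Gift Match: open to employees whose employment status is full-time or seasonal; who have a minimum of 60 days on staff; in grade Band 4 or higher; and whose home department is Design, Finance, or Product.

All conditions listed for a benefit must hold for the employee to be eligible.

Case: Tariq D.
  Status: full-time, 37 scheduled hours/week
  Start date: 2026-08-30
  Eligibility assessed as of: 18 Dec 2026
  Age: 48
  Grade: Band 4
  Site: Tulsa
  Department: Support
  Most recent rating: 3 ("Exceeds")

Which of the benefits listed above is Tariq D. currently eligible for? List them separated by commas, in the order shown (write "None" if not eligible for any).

Annual Bonus Plan

Service from 2026-08-30 to 18 Dec 2026: 110 days.
Wellness Stipend — status full-time ✓; service 110 days ≥ 90 days ✓; age 48 ≥ 21 ✓; dept Support ✗ → not eligible.
Childcare Subsidy — status full-time ✓ (not excluded); rating 3 ≥ 2 ✓; site Tulsa ✓; service 110 days < 2 years (≈730 days) ✗ → not eligible.
Commuter Stipend — status full-time ✓; service 110 days < 120 days ✗ → not eligible.
Pet Insurance — status full-time ✓; service 110 days < 6 months (≈180 days) ✗ → not eligible.
Annual Bonus Plan — grade Band 4 ≥ Band 3 ✓; age 48 ≥ 18 ✓; 37 hrs/wk ≥ 20 ✓ → eligible.
Charitable Gift Match — status full-time ✓; service 110 days ≥ 60 days ✓; grade Band 4 ≥ Band 4 ✓; dept Support ✗ → not eligible.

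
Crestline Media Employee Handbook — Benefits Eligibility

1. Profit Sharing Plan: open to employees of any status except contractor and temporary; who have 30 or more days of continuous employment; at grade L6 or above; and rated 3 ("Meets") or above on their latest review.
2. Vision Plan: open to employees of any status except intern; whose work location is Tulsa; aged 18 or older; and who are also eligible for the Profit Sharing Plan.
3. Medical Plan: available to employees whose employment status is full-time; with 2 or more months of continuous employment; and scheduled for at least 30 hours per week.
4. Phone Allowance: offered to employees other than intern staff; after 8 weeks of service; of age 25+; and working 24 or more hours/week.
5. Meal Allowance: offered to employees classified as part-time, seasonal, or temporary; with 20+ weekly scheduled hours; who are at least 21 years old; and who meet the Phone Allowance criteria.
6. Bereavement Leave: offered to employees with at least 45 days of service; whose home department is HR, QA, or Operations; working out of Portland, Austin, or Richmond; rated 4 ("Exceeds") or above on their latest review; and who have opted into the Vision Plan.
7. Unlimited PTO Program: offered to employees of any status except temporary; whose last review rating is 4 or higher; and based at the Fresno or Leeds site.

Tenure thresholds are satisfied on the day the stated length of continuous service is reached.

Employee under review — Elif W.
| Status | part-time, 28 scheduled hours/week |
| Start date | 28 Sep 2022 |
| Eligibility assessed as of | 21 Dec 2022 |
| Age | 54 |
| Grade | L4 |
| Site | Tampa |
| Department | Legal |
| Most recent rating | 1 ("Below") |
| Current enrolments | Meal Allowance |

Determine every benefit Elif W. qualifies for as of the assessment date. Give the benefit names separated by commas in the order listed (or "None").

Service from 28 Sep 2022 to 21 Dec 2022: 84 days.
Profit Sharing Plan — status part-time ✓ (not excluded); service 84 days ≥ 30 days ✓; grade L4 < L6 ✗ → not eligible.
Vision Plan — status part-time ✓ (not excluded); site Tampa ✗ (not Tulsa) → not eligible.
Medical Plan — status part-time ✗ (requires full-time) → not eligible.
Phone Allowance — status part-time ✓ (not excluded); service 84 days ≥ 8 weeks (≈56 days) ✓; age 54 ≥ 25 ✓; 28 hrs/wk ≥ 24 ✓ → eligible.
Meal Allowance — status part-time ✓; 28 hrs/wk ≥ 20 ✓; age 54 ≥ 21 ✓; eligible for Phone Allowance ✓ → eligible.
Bereavement Leave — service 84 days ≥ 45 days ✓; dept Legal ✗ → not eligible.
Unlimited PTO Program — status part-time ✓ (not excluded); rating 1 < 4 ✗ → not eligible.

Phone Allowance, Meal Allowance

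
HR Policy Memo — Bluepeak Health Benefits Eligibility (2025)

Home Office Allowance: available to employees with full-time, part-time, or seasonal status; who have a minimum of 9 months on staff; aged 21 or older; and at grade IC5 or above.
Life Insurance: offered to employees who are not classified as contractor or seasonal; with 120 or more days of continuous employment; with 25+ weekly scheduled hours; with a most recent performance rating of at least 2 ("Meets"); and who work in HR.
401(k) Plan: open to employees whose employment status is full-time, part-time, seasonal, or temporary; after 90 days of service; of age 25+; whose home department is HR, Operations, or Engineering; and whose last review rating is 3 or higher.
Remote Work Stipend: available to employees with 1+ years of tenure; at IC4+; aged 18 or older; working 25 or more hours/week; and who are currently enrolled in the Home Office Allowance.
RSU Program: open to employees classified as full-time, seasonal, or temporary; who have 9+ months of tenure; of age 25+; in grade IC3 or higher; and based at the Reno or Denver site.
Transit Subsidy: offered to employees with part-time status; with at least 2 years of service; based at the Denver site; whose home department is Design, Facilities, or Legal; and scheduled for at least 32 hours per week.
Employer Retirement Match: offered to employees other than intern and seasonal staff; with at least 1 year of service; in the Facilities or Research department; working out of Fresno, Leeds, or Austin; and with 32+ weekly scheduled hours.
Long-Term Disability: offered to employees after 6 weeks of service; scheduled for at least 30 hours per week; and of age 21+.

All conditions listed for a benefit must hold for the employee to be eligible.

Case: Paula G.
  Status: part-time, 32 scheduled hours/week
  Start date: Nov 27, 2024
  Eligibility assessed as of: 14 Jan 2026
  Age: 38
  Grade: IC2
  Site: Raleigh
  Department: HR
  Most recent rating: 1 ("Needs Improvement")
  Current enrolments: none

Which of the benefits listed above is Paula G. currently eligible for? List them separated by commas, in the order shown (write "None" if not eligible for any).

Service from Nov 27, 2024 to 14 Jan 2026: 413 days.
Home Office Allowance — status part-time ✓; service 413 days ≥ 9 months (≈270 days) ✓; age 38 ≥ 21 ✓; grade IC2 < IC5 ✗ → not eligible.
Life Insurance — status part-time ✓ (not excluded); service 413 days ≥ 120 days ✓; 32 hrs/wk ≥ 25 ✓; rating 1 < 2 ✗ → not eligible.
401(k) Plan — status part-time ✓; service 413 days ≥ 90 days ✓; age 38 ≥ 25 ✓; dept HR ✓; rating 1 < 3 ✗ → not eligible.
Remote Work Stipend — service 413 days ≥ 1 year (≈365 days) ✓; grade IC2 < IC4 ✗ → not eligible.
RSU Program — status part-time ✗ (requires full-time, seasonal, or temporary) → not eligible.
Transit Subsidy — status part-time ✓; service 413 days < 2 years (≈730 days) ✗ → not eligible.
Employer Retirement Match — status part-time ✓ (not excluded); service 413 days ≥ 1 year (≈365 days) ✓; dept HR ✗ → not eligible.
Long-Term Disability — service 413 days ≥ 6 weeks (≈42 days) ✓; 32 hrs/wk ≥ 30 ✓; age 38 ≥ 21 ✓ → eligible.

Long-Term Disability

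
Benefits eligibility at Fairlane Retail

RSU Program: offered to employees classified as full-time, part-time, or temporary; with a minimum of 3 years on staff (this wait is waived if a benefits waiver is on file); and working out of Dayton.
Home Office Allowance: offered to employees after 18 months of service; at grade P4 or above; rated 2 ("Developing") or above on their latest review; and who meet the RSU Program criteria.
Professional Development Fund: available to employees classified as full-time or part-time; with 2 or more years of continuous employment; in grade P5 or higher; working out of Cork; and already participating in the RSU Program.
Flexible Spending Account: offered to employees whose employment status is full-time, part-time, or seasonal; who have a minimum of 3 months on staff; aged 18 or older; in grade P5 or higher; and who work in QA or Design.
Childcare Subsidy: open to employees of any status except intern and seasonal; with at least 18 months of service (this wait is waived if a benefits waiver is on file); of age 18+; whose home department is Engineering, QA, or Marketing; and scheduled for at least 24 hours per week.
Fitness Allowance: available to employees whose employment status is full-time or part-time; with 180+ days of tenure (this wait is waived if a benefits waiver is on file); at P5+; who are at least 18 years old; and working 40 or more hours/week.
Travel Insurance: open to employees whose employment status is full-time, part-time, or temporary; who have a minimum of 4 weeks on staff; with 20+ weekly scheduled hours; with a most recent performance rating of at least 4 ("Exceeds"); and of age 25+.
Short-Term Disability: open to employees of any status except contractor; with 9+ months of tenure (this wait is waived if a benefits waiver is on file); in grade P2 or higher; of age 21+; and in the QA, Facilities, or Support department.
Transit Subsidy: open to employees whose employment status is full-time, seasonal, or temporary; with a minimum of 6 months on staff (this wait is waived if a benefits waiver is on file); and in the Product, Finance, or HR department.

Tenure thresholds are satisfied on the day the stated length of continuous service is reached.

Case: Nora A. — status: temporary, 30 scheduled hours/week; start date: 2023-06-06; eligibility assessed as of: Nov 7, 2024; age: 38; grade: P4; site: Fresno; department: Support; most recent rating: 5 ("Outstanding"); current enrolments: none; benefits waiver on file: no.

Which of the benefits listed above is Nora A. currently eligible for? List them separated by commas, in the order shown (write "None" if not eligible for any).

Service from 2023-06-06 to Nov 7, 2024: 520 days.
RSU Program — status temporary ✓; no waiver, service 520 days < 3 years (≈1095 days) ✗ → not eligible.
Home Office Allowance — service 520 days < 18 months (≈540 days) ✗ → not eligible.
Professional Development Fund — status temporary ✗ (requires full-time or part-time) → not eligible.
Flexible Spending Account — status temporary ✗ (requires full-time, part-time, or seasonal) → not eligible.
Childcare Subsidy — status temporary ✓ (not excluded); no waiver, service 520 days < 18 months (≈540 days) ✗ → not eligible.
Fitness Allowance — status temporary ✗ (requires full-time or part-time) → not eligible.
Travel Insurance — status temporary ✓; service 520 days ≥ 4 weeks (≈28 days) ✓; 30 hrs/wk ≥ 20 ✓; rating 5 ≥ 4 ✓; age 38 ≥ 25 ✓ → eligible.
Short-Term Disability — status temporary ✓ (not excluded); no waiver, service 520 days ≥ 9 months (≈270 days) ✓; grade P4 ≥ P2 ✓; age 38 ≥ 21 ✓; dept Support ✓ → eligible.
Transit Subsidy — status temporary ✓; no waiver, service 520 days ≥ 6 months (≈180 days) ✓; dept Support ✗ → not eligible.

Travel Insurance, Short-Term Disability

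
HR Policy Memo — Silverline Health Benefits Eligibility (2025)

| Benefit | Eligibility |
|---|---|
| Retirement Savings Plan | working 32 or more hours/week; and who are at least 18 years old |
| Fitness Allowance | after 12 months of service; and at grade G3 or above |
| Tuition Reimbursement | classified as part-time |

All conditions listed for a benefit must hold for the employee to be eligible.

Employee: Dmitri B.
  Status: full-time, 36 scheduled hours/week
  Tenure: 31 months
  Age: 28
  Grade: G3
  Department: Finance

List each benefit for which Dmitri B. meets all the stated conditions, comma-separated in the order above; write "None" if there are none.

Retirement Savings Plan, Fitness Allowance

Retirement Savings Plan — 36 hrs/wk ≥ 32 ✓; age 28 ≥ 18 ✓ → eligible.
Fitness Allowance — service 31 months ≥ 12 months ✓; grade G3 ≥ G3 ✓ → eligible.
Tuition Reimbursement — status full-time ✗ (requires part-time) → not eligible.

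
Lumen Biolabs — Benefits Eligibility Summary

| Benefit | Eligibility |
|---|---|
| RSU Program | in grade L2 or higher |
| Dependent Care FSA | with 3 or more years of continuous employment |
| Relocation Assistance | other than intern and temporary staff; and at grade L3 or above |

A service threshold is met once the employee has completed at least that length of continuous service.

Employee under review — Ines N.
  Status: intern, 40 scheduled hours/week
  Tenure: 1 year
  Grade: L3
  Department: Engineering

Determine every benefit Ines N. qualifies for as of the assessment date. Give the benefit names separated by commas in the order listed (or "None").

RSU Program — grade L3 ≥ L2 ✓ → eligible.
Dependent Care FSA — service 1 year < 3 years ✗ → not eligible.
Relocation Assistance — status intern ✗ (excluded) → not eligible.

RSU Program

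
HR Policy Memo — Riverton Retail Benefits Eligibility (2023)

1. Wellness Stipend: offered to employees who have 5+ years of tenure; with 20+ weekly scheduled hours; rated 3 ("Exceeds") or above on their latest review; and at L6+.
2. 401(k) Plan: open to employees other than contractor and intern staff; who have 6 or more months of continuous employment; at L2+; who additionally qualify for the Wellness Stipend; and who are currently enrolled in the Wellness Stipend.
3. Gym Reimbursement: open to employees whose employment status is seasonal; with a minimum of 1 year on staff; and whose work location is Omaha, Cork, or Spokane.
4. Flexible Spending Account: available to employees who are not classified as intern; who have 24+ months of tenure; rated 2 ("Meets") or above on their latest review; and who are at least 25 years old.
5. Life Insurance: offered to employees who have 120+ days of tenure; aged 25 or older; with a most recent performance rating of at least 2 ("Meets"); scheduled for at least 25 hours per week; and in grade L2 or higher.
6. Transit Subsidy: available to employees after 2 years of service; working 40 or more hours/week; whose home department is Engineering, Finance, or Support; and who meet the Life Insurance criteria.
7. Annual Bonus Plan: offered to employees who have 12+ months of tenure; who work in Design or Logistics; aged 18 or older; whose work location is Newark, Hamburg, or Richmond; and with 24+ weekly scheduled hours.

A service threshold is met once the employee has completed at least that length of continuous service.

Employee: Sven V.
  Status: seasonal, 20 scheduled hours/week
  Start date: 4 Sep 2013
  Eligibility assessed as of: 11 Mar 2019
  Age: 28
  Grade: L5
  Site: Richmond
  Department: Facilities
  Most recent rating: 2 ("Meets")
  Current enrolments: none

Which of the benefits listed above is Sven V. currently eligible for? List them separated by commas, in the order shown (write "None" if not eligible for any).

Service from 4 Sep 2013 to 11 Mar 2019: 2014 days.
Wellness Stipend — service 2014 days ≥ 5 years (≈1825 days) ✓; 20 hrs/wk ≥ 20 ✓; rating 2 < 3 ✗ → not eligible.
401(k) Plan — status seasonal ✓ (not excluded); service 2014 days ≥ 6 months (≈180 days) ✓; grade L5 ≥ L2 ✓; not eligible for Wellness Stipend ✗ → not eligible.
Gym Reimbursement — status seasonal ✓; service 2014 days ≥ 1 year (≈365 days) ✓; site Richmond ✗ (not Omaha, Cork, or Spokane) → not eligible.
Flexible Spending Account — status seasonal ✓ (not excluded); service 2014 days ≥ 24 months (≈720 days) ✓; rating 2 ≥ 2 ✓; age 28 ≥ 25 ✓ → eligible.
Life Insurance — service 2014 days ≥ 120 days ✓; age 28 ≥ 25 ✓; rating 2 ≥ 2 ✓; 20 hrs/wk < 25 ✗ → not eligible.
Transit Subsidy — service 2014 days ≥ 2 years (≈730 days) ✓; 20 hrs/wk < 40 ✗ → not eligible.
Annual Bonus Plan — service 2014 days ≥ 12 months (≈360 days) ✓; dept Facilities ✗ → not eligible.

Flexible Spending Account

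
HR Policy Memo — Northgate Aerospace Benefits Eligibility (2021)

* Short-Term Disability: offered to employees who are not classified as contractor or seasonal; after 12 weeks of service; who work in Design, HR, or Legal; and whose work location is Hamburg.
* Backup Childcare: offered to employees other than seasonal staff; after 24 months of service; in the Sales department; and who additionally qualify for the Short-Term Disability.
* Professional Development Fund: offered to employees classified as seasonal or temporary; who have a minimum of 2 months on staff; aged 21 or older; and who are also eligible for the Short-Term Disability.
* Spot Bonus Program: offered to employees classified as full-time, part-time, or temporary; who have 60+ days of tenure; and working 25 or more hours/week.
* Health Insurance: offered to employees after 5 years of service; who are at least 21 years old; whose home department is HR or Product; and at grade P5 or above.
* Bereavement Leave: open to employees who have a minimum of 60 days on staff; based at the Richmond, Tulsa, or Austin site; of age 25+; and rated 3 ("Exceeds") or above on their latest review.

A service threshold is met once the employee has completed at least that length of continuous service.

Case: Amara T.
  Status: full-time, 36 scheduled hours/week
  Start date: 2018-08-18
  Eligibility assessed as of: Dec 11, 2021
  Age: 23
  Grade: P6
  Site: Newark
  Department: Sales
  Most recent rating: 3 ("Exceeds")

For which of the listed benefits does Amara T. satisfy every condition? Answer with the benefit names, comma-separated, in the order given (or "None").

Spot Bonus Program

Service from 2018-08-18 to Dec 11, 2021: 1211 days.
Short-Term Disability — status full-time ✓ (not excluded); service 1211 days ≥ 12 weeks (≈84 days) ✓; dept Sales ✗ → not eligible.
Backup Childcare — status full-time ✓ (not excluded); service 1211 days ≥ 24 months (≈720 days) ✓; dept Sales ✓; not eligible for Short-Term Disability ✗ → not eligible.
Professional Development Fund — status full-time ✗ (requires seasonal or temporary) → not eligible.
Spot Bonus Program — status full-time ✓; service 1211 days ≥ 60 days ✓; 36 hrs/wk ≥ 25 ✓ → eligible.
Health Insurance — service 1211 days < 5 years (≈1825 days) ✗ → not eligible.
Bereavement Leave — service 1211 days ≥ 60 days ✓; site Newark ✗ (not Richmond, Tulsa, or Austin) → not eligible.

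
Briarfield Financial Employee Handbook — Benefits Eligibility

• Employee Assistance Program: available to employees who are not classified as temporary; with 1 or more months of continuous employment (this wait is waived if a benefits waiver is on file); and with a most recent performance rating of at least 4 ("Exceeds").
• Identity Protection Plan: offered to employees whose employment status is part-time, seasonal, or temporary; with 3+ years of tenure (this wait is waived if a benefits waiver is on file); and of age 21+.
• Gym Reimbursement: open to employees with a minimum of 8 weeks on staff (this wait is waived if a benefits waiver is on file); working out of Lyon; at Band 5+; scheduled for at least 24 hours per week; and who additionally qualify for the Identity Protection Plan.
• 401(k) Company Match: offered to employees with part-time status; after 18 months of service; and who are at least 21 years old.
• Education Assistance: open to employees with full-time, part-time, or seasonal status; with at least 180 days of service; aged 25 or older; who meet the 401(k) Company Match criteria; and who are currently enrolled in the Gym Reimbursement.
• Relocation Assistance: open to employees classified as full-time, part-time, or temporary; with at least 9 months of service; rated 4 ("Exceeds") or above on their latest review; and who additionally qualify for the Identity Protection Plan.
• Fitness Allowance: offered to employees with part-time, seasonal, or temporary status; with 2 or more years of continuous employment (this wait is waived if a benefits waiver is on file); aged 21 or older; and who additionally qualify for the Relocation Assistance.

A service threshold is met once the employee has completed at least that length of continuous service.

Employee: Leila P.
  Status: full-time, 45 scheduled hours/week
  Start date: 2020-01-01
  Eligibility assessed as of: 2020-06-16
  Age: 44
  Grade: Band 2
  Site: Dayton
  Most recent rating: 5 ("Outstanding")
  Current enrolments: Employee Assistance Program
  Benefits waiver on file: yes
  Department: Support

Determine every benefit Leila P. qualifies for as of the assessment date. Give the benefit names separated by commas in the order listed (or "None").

Employee Assistance Program

Service from 2020-01-01 to 2020-06-16: 167 days.
Employee Assistance Program — status full-time ✓ (not excluded); benefits waiver on file ✓; rating 5 ≥ 4 ✓ → eligible.
Identity Protection Plan — status full-time ✗ (requires part-time, seasonal, or temporary) → not eligible.
Gym Reimbursement — benefits waiver on file ✓; site Dayton ✗ (not Lyon) → not eligible.
401(k) Company Match — status full-time ✗ (requires part-time) → not eligible.
Education Assistance — status full-time ✓; service 167 days < 180 days ✗ → not eligible.
Relocation Assistance — status full-time ✓; service 167 days < 9 months (≈270 days) ✗ → not eligible.
Fitness Allowance — status full-time ✗ (requires part-time, seasonal, or temporary) → not eligible.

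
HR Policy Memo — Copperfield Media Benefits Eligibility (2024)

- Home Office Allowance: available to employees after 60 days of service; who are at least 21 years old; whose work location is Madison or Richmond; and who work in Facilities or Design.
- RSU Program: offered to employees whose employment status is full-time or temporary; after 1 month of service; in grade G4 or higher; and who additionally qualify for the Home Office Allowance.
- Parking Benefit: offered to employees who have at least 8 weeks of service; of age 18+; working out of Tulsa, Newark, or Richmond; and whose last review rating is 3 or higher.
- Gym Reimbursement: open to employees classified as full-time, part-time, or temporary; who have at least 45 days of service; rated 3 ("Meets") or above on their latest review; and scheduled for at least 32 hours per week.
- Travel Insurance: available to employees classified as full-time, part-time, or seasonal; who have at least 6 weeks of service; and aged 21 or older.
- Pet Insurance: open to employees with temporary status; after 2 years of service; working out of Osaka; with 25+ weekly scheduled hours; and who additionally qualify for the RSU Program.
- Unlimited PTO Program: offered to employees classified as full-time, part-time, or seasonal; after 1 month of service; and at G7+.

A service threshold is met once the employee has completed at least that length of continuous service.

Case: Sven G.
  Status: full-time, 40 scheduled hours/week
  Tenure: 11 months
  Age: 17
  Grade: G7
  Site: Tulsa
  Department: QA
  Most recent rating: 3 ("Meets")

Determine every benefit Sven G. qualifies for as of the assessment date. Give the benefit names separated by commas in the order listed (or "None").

Home Office Allowance — service 11 months ≥ 60 days ✓; age 17 < 21 ✗ → not eligible.
RSU Program — status full-time ✓; service 11 months ≥ 1 month ✓; grade G7 ≥ G4 ✓; not eligible for Home Office Allowance ✗ → not eligible.
Parking Benefit — service 11 months ≥ 8 weeks (≈56 days) ✓; age 17 < 18 ✗ → not eligible.
Gym Reimbursement — status full-time ✓; service 11 months ≥ 45 days ✓; rating 3 ≥ 3 ✓; 40 hrs/wk ≥ 32 ✓ → eligible.
Travel Insurance — status full-time ✓; service 11 months ≥ 6 weeks (≈42 days) ✓; age 17 < 21 ✗ → not eligible.
Pet Insurance — status full-time ✗ (requires temporary) → not eligible.
Unlimited PTO Program — status full-time ✓; service 11 months ≥ 1 month ✓; grade G7 ≥ G7 ✓ → eligible.

Gym Reimbursement, Unlimited PTO Program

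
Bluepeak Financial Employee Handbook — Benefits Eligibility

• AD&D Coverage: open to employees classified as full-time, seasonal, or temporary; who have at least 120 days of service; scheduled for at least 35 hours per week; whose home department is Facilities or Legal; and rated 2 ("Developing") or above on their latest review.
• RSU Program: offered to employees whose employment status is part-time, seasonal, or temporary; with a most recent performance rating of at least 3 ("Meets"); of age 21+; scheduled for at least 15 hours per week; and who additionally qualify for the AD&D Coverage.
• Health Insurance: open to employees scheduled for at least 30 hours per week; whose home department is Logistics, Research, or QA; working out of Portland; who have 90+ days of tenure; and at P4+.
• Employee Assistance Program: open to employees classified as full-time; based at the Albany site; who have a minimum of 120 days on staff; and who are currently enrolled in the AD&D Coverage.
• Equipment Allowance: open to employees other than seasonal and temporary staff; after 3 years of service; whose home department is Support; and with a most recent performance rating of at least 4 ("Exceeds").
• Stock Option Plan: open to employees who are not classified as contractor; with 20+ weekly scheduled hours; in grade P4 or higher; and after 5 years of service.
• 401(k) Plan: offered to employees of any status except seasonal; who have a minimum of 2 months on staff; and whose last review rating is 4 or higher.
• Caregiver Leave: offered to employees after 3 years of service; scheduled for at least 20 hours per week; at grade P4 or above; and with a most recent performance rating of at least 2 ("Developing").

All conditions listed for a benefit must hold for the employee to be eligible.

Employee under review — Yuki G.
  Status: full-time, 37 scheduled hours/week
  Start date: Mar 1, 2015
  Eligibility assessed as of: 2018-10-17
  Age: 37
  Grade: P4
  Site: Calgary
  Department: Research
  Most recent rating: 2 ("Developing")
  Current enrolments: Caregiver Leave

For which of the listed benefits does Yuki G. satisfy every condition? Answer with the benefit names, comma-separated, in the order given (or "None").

Service from Mar 1, 2015 to 2018-10-17: 1326 days.
AD&D Coverage — status full-time ✓; service 1326 days ≥ 120 days ✓; 37 hrs/wk ≥ 35 ✓; dept Research ✗ → not eligible.
RSU Program — status full-time ✗ (requires part-time, seasonal, or temporary) → not eligible.
Health Insurance — 37 hrs/wk ≥ 30 ✓; dept Research ✓; site Calgary ✗ (not Portland) → not eligible.
Employee Assistance Program — status full-time ✓; site Calgary ✗ (not Albany) → not eligible.
Equipment Allowance — status full-time ✓ (not excluded); service 1326 days ≥ 3 years (≈1095 days) ✓; dept Research ✗ → not eligible.
Stock Option Plan — status full-time ✓ (not excluded); 37 hrs/wk ≥ 20 ✓; grade P4 ≥ P4 ✓; service 1326 days < 5 years (≈1825 days) ✗ → not eligible.
401(k) Plan — status full-time ✓ (not excluded); service 1326 days ≥ 2 months (≈60 days) ✓; rating 2 < 4 ✗ → not eligible.
Caregiver Leave — service 1326 days ≥ 3 years (≈1095 days) ✓; 37 hrs/wk ≥ 20 ✓; grade P4 ≥ P4 ✓; rating 2 ≥ 2 ✓ → eligible.

Caregiver Leave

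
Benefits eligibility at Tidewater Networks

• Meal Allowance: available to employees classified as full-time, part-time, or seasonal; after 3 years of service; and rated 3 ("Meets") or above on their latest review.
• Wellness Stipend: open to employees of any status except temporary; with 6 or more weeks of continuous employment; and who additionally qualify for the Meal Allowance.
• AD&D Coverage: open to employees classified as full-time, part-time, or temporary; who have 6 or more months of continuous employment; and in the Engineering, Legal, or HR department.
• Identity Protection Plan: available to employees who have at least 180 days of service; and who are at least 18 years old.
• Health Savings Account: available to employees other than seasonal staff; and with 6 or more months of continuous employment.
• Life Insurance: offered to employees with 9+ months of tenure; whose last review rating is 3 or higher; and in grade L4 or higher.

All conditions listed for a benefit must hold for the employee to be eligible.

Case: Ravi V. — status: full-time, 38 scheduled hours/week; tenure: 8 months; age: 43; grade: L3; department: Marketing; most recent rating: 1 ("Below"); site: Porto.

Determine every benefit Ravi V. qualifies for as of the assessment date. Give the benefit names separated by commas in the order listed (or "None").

Meal Allowance — status full-time ✓; service 8 months < 3 years (≈1095 days) ✗ → not eligible.
Wellness Stipend — status full-time ✓ (not excluded); service 8 months ≥ 6 weeks (≈42 days) ✓; not eligible for Meal Allowance ✗ → not eligible.
AD&D Coverage — status full-time ✓; service 8 months ≥ 6 months ✓; dept Marketing ✗ → not eligible.
Identity Protection Plan — service 8 months ≥ 180 days ✓; age 43 ≥ 18 ✓ → eligible.
Health Savings Account — status full-time ✓ (not excluded); service 8 months ≥ 6 months ✓ → eligible.
Life Insurance — service 8 months < 9 months ✗ → not eligible.

Identity Protection Plan, Health Savings Account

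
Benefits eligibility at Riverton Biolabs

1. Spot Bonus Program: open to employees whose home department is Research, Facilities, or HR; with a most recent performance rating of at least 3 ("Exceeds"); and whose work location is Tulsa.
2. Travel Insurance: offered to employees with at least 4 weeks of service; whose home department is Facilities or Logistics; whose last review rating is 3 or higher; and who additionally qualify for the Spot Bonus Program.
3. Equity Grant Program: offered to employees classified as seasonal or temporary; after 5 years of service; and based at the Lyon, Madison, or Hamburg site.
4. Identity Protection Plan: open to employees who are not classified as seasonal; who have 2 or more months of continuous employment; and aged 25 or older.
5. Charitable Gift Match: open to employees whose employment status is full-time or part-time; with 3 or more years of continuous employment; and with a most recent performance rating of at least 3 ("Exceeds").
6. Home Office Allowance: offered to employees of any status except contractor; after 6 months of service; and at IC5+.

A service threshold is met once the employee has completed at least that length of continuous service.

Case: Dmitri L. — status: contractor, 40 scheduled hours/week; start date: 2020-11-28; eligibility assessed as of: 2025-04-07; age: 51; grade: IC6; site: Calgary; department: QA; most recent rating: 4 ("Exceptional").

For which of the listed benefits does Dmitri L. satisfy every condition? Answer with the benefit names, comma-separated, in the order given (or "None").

Service from 2020-11-28 to 2025-04-07: 1591 days.
Spot Bonus Program — dept QA ✗ → not eligible.
Travel Insurance — service 1591 days ≥ 4 weeks (≈28 days) ✓; dept QA ✗ → not eligible.
Equity Grant Program — status contractor ✗ (requires seasonal or temporary) → not eligible.
Identity Protection Plan — status contractor ✓ (not excluded); service 1591 days ≥ 2 months (≈60 days) ✓; age 51 ≥ 25 ✓ → eligible.
Charitable Gift Match — status contractor ✗ (requires full-time or part-time) → not eligible.
Home Office Allowance — status contractor ✗ (excluded) → not eligible.

Identity Protection Plan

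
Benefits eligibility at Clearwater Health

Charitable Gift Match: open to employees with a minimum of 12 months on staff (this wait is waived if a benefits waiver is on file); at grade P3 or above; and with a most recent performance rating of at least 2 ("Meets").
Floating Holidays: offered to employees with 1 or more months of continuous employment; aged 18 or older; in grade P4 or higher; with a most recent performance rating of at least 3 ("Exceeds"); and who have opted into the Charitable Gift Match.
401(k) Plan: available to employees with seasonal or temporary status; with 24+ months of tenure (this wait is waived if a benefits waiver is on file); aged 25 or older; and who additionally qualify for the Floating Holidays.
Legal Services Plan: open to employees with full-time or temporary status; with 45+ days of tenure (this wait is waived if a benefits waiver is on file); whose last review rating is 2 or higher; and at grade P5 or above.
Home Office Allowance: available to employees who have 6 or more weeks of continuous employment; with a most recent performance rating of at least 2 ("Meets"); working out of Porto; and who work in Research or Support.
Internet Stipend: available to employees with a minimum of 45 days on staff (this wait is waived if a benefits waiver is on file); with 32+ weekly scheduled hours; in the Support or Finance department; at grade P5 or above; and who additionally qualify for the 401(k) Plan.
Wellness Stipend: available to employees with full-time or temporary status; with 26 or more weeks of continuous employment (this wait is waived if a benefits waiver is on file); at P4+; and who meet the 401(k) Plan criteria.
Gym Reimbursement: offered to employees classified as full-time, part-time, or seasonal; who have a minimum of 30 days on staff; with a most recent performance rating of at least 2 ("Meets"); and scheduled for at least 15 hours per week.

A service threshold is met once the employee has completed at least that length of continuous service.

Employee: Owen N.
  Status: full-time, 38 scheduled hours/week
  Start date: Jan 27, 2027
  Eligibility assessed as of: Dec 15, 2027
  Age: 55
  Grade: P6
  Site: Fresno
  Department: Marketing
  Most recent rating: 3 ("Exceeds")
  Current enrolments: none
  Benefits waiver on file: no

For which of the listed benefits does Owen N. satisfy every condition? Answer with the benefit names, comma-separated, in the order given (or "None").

Legal Services Plan, Gym Reimbursement

Service from Jan 27, 2027 to Dec 15, 2027: 322 days.
Charitable Gift Match — no waiver, service 322 days < 12 months (≈360 days) ✗ → not eligible.
Floating Holidays — service 322 days ≥ 1 month (≈30 days) ✓; age 55 ≥ 18 ✓; grade P6 ≥ P4 ✓; rating 3 ≥ 3 ✓; not enrolled in Charitable Gift Match ✗ → not eligible.
401(k) Plan — status full-time ✗ (requires seasonal or temporary) → not eligible.
Legal Services Plan — status full-time ✓; no waiver, service 322 days ≥ 45 days ✓; rating 3 ≥ 2 ✓; grade P6 ≥ P5 ✓ → eligible.
Home Office Allowance — service 322 days ≥ 6 weeks (≈42 days) ✓; rating 3 ≥ 2 ✓; site Fresno ✗ (not Porto) → not eligible.
Internet Stipend — no waiver, service 322 days ≥ 45 days ✓; 38 hrs/wk ≥ 32 ✓; dept Marketing ✗ → not eligible.
Wellness Stipend — status full-time ✓; no waiver, service 322 days ≥ 26 weeks (≈182 days) ✓; grade P6 ≥ P4 ✓; not eligible for 401(k) Plan ✗ → not eligible.
Gym Reimbursement — status full-time ✓; service 322 days ≥ 30 days ✓; rating 3 ≥ 2 ✓; 38 hrs/wk ≥ 15 ✓ → eligible.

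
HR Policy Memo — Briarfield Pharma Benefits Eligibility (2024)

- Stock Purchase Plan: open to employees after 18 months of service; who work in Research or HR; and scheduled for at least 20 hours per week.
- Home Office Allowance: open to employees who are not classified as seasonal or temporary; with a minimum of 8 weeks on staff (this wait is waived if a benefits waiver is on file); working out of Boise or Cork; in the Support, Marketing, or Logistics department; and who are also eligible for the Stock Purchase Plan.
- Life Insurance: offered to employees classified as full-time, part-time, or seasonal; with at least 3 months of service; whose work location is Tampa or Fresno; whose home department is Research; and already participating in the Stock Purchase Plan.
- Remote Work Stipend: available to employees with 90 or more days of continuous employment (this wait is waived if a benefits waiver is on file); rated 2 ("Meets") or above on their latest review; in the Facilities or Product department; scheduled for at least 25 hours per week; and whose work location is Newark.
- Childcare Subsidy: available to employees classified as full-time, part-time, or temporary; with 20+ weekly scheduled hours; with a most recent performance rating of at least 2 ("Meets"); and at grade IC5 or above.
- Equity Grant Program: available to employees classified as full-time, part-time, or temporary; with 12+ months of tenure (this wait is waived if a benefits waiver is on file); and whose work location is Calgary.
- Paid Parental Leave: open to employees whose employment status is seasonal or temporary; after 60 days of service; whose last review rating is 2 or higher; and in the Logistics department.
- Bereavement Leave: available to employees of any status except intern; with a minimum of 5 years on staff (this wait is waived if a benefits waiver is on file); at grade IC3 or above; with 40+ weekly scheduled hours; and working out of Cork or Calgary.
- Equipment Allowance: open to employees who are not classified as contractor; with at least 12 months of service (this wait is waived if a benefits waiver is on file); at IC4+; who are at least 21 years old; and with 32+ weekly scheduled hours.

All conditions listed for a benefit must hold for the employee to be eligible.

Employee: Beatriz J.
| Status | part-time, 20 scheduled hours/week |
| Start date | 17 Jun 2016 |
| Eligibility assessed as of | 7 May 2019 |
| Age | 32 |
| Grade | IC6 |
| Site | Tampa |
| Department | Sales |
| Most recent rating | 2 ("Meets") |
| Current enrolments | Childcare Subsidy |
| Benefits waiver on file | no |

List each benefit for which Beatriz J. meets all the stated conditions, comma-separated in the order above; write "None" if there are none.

Service from 17 Jun 2016 to 7 May 2019: 1054 days.
Stock Purchase Plan — service 1054 days ≥ 18 months (≈540 days) ✓; dept Sales ✗ → not eligible.
Home Office Allowance — status part-time ✓ (not excluded); no waiver, service 1054 days ≥ 8 weeks (≈56 days) ✓; site Tampa ✗ (not Boise or Cork) → not eligible.
Life Insurance — status part-time ✓; service 1054 days ≥ 3 months (≈90 days) ✓; site Tampa ✓; dept Sales ✗ → not eligible.
Remote Work Stipend — no waiver, service 1054 days ≥ 90 days ✓; rating 2 ≥ 2 ✓; dept Sales ✗ → not eligible.
Childcare Subsidy — status part-time ✓; 20 hrs/wk ≥ 20 ✓; rating 2 ≥ 2 ✓; grade IC6 ≥ IC5 ✓ → eligible.
Equity Grant Program — status part-time ✓; no waiver, service 1054 days ≥ 12 months (≈360 days) ✓; site Tampa ✗ (not Calgary) → not eligible.
Paid Parental Leave — status part-time ✗ (requires seasonal or temporary) → not eligible.
Bereavement Leave — status part-time ✓ (not excluded); no waiver, service 1054 days < 5 years (≈1825 days) ✗ → not eligible.
Equipment Allowance — status part-time ✓ (not excluded); no waiver, service 1054 days ≥ 12 months (≈360 days) ✓; grade IC6 ≥ IC4 ✓; age 32 ≥ 21 ✓; 20 hrs/wk < 32 ✗ → not eligible.

Childcare Subsidy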